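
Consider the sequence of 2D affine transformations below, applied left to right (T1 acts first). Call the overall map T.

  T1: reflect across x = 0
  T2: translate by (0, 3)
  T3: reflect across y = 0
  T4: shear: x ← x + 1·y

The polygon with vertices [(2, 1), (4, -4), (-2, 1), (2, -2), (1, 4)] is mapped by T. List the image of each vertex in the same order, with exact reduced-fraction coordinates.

image vertices: (-6, -4), (-3, 1), (-2, -4), (-3, -1), (-8, -7)

T1 reflect across x = 0: (2, 1) → (-2, 1); (4, -4) → (-4, -4); (-2, 1) → (2, 1); (2, -2) → (-2, -2); (1, 4) → (-1, 4)
T2 translate by (0, 3): (-2, 1) → (-2, 4); (-4, -4) → (-4, -1); (2, 1) → (2, 4); (-2, -2) → (-2, 1); (-1, 4) → (-1, 7)
T3 reflect across y = 0: (-2, 4) → (-2, -4); (-4, -1) → (-4, 1); (2, 4) → (2, -4); (-2, 1) → (-2, -1); (-1, 7) → (-1, -7)
T4 shear: x ← x + 1·y: (-2, -4) → (-6, -4); (-4, 1) → (-3, 1); (2, -4) → (-2, -4); (-2, -1) → (-3, -1); (-1, -7) → (-8, -7)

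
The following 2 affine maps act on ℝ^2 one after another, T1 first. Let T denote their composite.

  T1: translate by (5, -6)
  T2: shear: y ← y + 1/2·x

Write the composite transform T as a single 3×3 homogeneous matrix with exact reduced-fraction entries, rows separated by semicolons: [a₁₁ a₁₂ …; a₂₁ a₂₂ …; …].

T1 = [1 0 5; 0 1 -6; 0 0 1]
T2·T1 = [1 0 5; 1/2 1 -7/2; 0 0 1]

T = [1 0 5; 1/2 1 -7/2; 0 0 1]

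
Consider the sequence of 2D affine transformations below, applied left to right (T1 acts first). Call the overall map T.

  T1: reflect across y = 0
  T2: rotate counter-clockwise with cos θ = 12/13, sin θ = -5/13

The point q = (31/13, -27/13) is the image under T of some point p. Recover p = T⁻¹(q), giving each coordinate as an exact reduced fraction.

T1 = [1 0 0; 0 -1 0; 0 0 1]
T2·T1 = [12/13 -5/13 0; -5/13 -12/13 0; 0 0 1]
det M = -1; M⁻¹ = [12/13 -5/13 0; -5/13 -12/13 0; 0 0 1]
M⁻¹ · (31/13, -27/13)ᵀ = (3, 1)ᵀ

p = (3, 1)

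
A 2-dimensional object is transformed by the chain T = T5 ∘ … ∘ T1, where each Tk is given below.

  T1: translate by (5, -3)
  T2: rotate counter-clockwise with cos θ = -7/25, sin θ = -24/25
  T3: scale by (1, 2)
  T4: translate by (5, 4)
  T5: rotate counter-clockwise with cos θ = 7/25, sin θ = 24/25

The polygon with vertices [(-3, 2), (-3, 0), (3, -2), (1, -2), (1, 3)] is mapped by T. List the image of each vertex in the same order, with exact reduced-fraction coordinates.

T1 translate by (5, -3): (-3, 2) → (2, -1); (-3, 0) → (2, -3); (3, -2) → (8, -5); (1, -2) → (6, -5); (1, 3) → (6, 0)
T2 rotate counter-clockwise with cos θ = -7/25, sin θ = -24/25: (2, -1) → (-38/25, -41/25); (2, -3) → (-86/25, -27/25); (8, -5) → (-176/25, -157/25); (6, -5) → (-162/25, -109/25); (6, 0) → (-42/25, -144/25)
T3 scale by (1, 2): (-38/25, -41/25) → (-38/25, -82/25); (-86/25, -27/25) → (-86/25, -54/25); (-176/25, -157/25) → (-176/25, -314/25); (-162/25, -109/25) → (-162/25, -218/25); (-42/25, -144/25) → (-42/25, -288/25)
T4 translate by (5, 4): (-38/25, -82/25) → (87/25, 18/25); (-86/25, -54/25) → (39/25, 46/25); (-176/25, -314/25) → (-51/25, -214/25); (-162/25, -218/25) → (-37/25, -118/25); (-42/25, -288/25) → (83/25, -188/25)
T5 rotate counter-clockwise with cos θ = 7/25, sin θ = 24/25: (87/25, 18/25) → (177/625, 2214/625); (39/25, 46/25) → (-831/625, 1258/625); (-51/25, -214/25) → (4779/625, -2722/625); (-37/25, -118/25) → (2573/625, -1714/625); (83/25, -188/25) → (5093/625, 676/625)

image vertices: (177/625, 2214/625), (-831/625, 1258/625), (4779/625, -2722/625), (2573/625, -1714/625), (5093/625, 676/625)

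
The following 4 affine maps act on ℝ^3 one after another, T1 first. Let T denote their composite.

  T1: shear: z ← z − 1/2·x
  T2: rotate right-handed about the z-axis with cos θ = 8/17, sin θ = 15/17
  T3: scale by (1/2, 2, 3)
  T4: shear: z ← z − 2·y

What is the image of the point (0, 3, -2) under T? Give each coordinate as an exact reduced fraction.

T(p) = (-45/34, 48/17, -198/17)

T1 shear: z ← z − 1/2·x: (0, 3, -2) → (0, 3, -2)
T2 rotate right-handed about the z-axis with cos θ = 8/17, sin θ = 15/17: (0, 3, -2) → (-45/17, 24/17, -2)
T3 scale by (1/2, 2, 3): (-45/17, 24/17, -2) → (-45/34, 48/17, -6)
T4 shear: z ← z − 2·y: (-45/34, 48/17, -6) → (-45/34, 48/17, -198/17)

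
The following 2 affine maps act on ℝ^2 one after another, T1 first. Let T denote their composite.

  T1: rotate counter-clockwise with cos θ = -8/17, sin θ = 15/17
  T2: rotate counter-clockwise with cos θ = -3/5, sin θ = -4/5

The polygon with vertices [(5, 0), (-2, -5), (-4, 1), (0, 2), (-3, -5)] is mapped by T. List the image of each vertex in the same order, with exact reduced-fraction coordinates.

image vertices: (84/17, -13/17), (-233/85, -394/85), (-19/5, 8/5), (26/85, 168/85), (-317/85, -381/85)

T1 rotate counter-clockwise with cos θ = -8/17, sin θ = 15/17: (5, 0) → (-40/17, 75/17); (-2, -5) → (91/17, 10/17); (-4, 1) → (1, -4); (0, 2) → (-30/17, -16/17); (-3, -5) → (99/17, -5/17)
T2 rotate counter-clockwise with cos θ = -3/5, sin θ = -4/5: (-40/17, 75/17) → (84/17, -13/17); (91/17, 10/17) → (-233/85, -394/85); (1, -4) → (-19/5, 8/5); (-30/17, -16/17) → (26/85, 168/85); (99/17, -5/17) → (-317/85, -381/85)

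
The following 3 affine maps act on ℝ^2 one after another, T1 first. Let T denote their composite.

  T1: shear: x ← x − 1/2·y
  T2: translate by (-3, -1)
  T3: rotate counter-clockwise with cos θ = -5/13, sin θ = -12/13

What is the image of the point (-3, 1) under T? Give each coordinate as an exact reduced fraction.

T(p) = (5/2, 6)

T1 shear: x ← x − 1/2·y: (-3, 1) → (-7/2, 1)
T2 translate by (-3, -1): (-7/2, 1) → (-13/2, 0)
T3 rotate counter-clockwise with cos θ = -5/13, sin θ = -12/13: (-13/2, 0) → (5/2, 6)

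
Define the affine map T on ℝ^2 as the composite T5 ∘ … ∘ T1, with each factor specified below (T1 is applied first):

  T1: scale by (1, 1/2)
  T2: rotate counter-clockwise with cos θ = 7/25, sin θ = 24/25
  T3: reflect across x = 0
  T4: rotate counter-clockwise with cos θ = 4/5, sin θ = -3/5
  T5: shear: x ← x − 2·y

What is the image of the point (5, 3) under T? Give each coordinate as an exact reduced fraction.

T(p) = (-257/50, 519/125)

T1 scale by (1, 1/2): (5, 3) → (5, 3/2)
T2 rotate counter-clockwise with cos θ = 7/25, sin θ = 24/25: (5, 3/2) → (-1/25, 261/50)
T3 reflect across x = 0: (-1/25, 261/50) → (1/25, 261/50)
T4 rotate counter-clockwise with cos θ = 4/5, sin θ = -3/5: (1/25, 261/50) → (791/250, 519/125)
T5 shear: x ← x − 2·y: (791/250, 519/125) → (-257/50, 519/125)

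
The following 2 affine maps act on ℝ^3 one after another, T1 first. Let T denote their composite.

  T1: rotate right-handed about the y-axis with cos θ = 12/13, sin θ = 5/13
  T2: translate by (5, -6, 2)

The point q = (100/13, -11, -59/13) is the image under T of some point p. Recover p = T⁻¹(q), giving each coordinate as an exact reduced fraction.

p = (5, -5, -5)

T1 = [12/13 0 5/13 0; 0 1 0 0; -5/13 0 12/13 0; 0 0 0 1]
T2·T1 = [12/13 0 5/13 5; 0 1 0 -6; -5/13 0 12/13 2; 0 0 0 1]
det M = 1; M⁻¹ = [12/13 0 -5/13 -50/13; 0 1 0 6; 5/13 0 12/13 -49/13; 0 0 0 1]
M⁻¹ · (100/13, -11, -59/13)ᵀ = (5, -5, -5)ᵀ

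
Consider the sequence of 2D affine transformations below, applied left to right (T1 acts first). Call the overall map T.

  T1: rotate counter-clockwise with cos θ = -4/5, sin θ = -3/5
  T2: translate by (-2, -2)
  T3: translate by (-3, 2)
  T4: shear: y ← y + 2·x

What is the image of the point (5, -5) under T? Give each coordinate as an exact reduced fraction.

T1 rotate counter-clockwise with cos θ = -4/5, sin θ = -3/5: (5, -5) → (-7, 1)
T2 translate by (-2, -2): (-7, 1) → (-9, -1)
T3 translate by (-3, 2): (-9, -1) → (-12, 1)
T4 shear: y ← y + 2·x: (-12, 1) → (-12, -23)

T(p) = (-12, -23)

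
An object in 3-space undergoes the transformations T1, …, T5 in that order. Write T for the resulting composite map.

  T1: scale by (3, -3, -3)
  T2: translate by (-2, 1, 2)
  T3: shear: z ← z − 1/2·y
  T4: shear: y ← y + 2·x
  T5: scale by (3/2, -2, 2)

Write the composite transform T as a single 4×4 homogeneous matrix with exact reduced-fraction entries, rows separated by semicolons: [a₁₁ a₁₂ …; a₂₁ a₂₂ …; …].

T1 = [3 0 0 0; 0 -3 0 0; 0 0 -3 0; 0 0 0 1]
T2·T1 = [3 0 0 -2; 0 -3 0 1; 0 0 -3 2; 0 0 0 1]
T3·…·T1 = [3 0 0 -2; 0 -3 0 1; 0 3/2 -3 3/2; 0 0 0 1]
T4·…·T1 = [3 0 0 -2; 6 -3 0 -3; 0 3/2 -3 3/2; 0 0 0 1]
T5·…·T1 = [9/2 0 0 -3; -12 6 0 6; 0 3 -6 3; 0 0 0 1]

T = [9/2 0 0 -3; -12 6 0 6; 0 3 -6 3; 0 0 0 1]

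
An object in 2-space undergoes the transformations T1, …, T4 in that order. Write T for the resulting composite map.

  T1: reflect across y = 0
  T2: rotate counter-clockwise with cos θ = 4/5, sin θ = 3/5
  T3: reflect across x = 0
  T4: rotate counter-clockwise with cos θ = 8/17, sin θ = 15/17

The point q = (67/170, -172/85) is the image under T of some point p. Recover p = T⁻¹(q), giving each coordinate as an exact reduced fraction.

T1 = [1 0 0; 0 -1 0; 0 0 1]
T2·T1 = [4/5 3/5 0; 3/5 -4/5 0; 0 0 1]
T3·…·T1 = [-4/5 -3/5 0; 3/5 -4/5 0; 0 0 1]
T4·…·T1 = [-77/85 36/85 0; -36/85 -77/85 0; 0 0 1]
det M = 1; M⁻¹ = [-77/85 -36/85 0; 36/85 -77/85 0; 0 0 1]
M⁻¹ · (67/170, -172/85)ᵀ = (1/2, 2)ᵀ

p = (1/2, 2)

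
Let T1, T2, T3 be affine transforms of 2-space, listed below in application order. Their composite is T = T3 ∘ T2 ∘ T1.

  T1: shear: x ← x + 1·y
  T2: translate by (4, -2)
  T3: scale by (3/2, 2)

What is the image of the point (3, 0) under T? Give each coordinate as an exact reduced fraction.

T1 shear: x ← x + 1·y: (3, 0) → (3, 0)
T2 translate by (4, -2): (3, 0) → (7, -2)
T3 scale by (3/2, 2): (7, -2) → (21/2, -4)

T(p) = (21/2, -4)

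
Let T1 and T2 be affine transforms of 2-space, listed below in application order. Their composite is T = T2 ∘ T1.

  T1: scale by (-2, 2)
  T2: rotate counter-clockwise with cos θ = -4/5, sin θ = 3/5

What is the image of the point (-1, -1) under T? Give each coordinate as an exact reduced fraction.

T(p) = (-2/5, 14/5)

T1 scale by (-2, 2): (-1, -1) → (2, -2)
T2 rotate counter-clockwise with cos θ = -4/5, sin θ = 3/5: (2, -2) → (-2/5, 14/5)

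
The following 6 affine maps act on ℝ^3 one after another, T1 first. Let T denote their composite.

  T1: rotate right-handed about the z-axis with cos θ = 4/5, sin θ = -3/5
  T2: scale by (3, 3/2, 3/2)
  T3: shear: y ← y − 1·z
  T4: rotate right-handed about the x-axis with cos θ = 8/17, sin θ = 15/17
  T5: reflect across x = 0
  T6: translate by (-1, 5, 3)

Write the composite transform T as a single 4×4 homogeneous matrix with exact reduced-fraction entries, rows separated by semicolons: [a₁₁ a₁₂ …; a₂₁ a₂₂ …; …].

T1 = [4/5 3/5 0 0; -3/5 4/5 0 0; 0 0 1 0; 0 0 0 1]
T2·T1 = [12/5 9/5 0 0; -9/10 6/5 0 0; 0 0 3/2 0; 0 0 0 1]
T3·…·T1 = [12/5 9/5 0 0; -9/10 6/5 -3/2 0; 0 0 3/2 0; 0 0 0 1]
T4·…·T1 = [12/5 9/5 0 0; -36/85 48/85 -69/34 0; -27/34 18/17 -21/34 0; 0 0 0 1]
T5·…·T1 = [-12/5 -9/5 0 0; -36/85 48/85 -69/34 0; -27/34 18/17 -21/34 0; 0 0 0 1]
T6·…·T1 = [-12/5 -9/5 0 -1; -36/85 48/85 -69/34 5; -27/34 18/17 -21/34 3; 0 0 0 1]

T = [-12/5 -9/5 0 -1; -36/85 48/85 -69/34 5; -27/34 18/17 -21/34 3; 0 0 0 1]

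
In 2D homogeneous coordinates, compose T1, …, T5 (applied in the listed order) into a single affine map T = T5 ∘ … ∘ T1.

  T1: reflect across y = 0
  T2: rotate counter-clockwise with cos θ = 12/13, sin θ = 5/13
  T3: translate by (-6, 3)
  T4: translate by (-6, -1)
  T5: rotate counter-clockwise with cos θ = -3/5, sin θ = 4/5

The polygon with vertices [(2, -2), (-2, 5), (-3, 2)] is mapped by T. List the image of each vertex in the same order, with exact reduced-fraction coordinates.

T1 reflect across y = 0: (2, -2) → (2, 2); (-2, 5) → (-2, -5); (-3, 2) → (-3, -2)
T2 rotate counter-clockwise with cos θ = 12/13, sin θ = 5/13: (2, 2) → (14/13, 34/13); (-2, -5) → (1/13, -70/13); (-3, -2) → (-2, -3)
T3 translate by (-6, 3): (14/13, 34/13) → (-64/13, 73/13); (1/13, -70/13) → (-77/13, -31/13); (-2, -3) → (-8, 0)
T4 translate by (-6, -1): (-64/13, 73/13) → (-142/13, 60/13); (-77/13, -31/13) → (-155/13, -44/13); (-8, 0) → (-14, -1)
T5 rotate counter-clockwise with cos θ = -3/5, sin θ = 4/5: (-142/13, 60/13) → (186/65, -748/65); (-155/13, -44/13) → (641/65, -488/65); (-14, -1) → (46/5, -53/5)

image vertices: (186/65, -748/65), (641/65, -488/65), (46/5, -53/5)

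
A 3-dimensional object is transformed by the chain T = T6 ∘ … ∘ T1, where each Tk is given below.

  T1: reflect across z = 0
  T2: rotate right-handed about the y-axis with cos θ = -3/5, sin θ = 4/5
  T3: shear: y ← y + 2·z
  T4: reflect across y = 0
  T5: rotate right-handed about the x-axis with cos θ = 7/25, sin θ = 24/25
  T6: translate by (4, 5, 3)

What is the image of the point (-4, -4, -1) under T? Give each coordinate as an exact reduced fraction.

T(p) = (36/5, 271/125, 322/125)

T1 reflect across z = 0: (-4, -4, -1) → (-4, -4, 1)
T2 rotate right-handed about the y-axis with cos θ = -3/5, sin θ = 4/5: (-4, -4, 1) → (16/5, -4, 13/5)
T3 shear: y ← y + 2·z: (16/5, -4, 13/5) → (16/5, 6/5, 13/5)
T4 reflect across y = 0: (16/5, 6/5, 13/5) → (16/5, -6/5, 13/5)
T5 rotate right-handed about the x-axis with cos θ = 7/25, sin θ = 24/25: (16/5, -6/5, 13/5) → (16/5, -354/125, -53/125)
T6 translate by (4, 5, 3): (16/5, -354/125, -53/125) → (36/5, 271/125, 322/125)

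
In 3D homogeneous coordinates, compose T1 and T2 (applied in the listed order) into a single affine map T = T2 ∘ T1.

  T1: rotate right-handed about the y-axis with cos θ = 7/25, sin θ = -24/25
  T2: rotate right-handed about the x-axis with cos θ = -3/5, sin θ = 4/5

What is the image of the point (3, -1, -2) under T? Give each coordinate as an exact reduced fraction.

T(p) = (69/25, -157/125, -274/125)

T1 rotate right-handed about the y-axis with cos θ = 7/25, sin θ = -24/25: (3, -1, -2) → (69/25, -1, 58/25)
T2 rotate right-handed about the x-axis with cos θ = -3/5, sin θ = 4/5: (69/25, -1, 58/25) → (69/25, -157/125, -274/125)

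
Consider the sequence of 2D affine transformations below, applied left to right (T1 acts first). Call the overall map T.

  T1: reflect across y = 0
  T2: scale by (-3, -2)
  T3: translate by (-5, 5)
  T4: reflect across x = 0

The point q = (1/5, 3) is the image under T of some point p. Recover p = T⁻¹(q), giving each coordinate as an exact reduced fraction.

T1 = [1 0 0; 0 -1 0; 0 0 1]
T2·T1 = [-3 0 0; 0 2 0; 0 0 1]
T3·…·T1 = [-3 0 -5; 0 2 5; 0 0 1]
T4·…·T1 = [3 0 5; 0 2 5; 0 0 1]
det M = 6; M⁻¹ = [1/3 0 -5/3; 0 1/2 -5/2; 0 0 1]
M⁻¹ · (1/5, 3)ᵀ = (-8/5, -1)ᵀ

p = (-8/5, -1)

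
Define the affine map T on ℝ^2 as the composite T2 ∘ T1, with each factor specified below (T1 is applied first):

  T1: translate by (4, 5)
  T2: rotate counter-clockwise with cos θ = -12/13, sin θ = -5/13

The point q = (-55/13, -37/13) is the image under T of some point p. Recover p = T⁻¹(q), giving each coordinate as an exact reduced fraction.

p = (1, -4)

T1 = [1 0 4; 0 1 5; 0 0 1]
T2·T1 = [-12/13 5/13 -23/13; -5/13 -12/13 -80/13; 0 0 1]
det M = 1; M⁻¹ = [-12/13 -5/13 -4; 5/13 -12/13 -5; 0 0 1]
M⁻¹ · (-55/13, -37/13)ᵀ = (1, -4)ᵀ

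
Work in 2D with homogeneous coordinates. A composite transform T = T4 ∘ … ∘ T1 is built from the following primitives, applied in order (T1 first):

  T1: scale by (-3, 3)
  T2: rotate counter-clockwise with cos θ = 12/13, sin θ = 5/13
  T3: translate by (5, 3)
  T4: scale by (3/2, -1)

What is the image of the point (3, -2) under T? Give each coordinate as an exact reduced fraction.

T1 scale by (-3, 3): (3, -2) → (-9, -6)
T2 rotate counter-clockwise with cos θ = 12/13, sin θ = 5/13: (-9, -6) → (-6, -9)
T3 translate by (5, 3): (-6, -9) → (-1, -6)
T4 scale by (3/2, -1): (-1, -6) → (-3/2, 6)

T(p) = (-3/2, 6)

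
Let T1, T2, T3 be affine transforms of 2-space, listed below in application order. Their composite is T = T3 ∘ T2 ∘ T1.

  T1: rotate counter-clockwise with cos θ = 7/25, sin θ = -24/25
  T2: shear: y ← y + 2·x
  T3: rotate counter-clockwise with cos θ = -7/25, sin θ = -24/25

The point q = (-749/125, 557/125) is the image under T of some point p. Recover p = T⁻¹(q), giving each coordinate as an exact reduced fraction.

T1 = [7/25 24/25 0; -24/25 7/25 0; 0 0 1]
T2·T1 = [7/25 24/25 0; -2/5 11/5 0; 0 0 1]
T3·…·T1 = [-289/625 1152/625 0; -98/625 -961/625 0; 0 0 1]
det M = 1; M⁻¹ = [-961/625 -1152/625 0; 98/625 -289/625 0; 0 0 1]
M⁻¹ · (-749/125, 557/125)ᵀ = (1, -3)ᵀ

p = (1, -3)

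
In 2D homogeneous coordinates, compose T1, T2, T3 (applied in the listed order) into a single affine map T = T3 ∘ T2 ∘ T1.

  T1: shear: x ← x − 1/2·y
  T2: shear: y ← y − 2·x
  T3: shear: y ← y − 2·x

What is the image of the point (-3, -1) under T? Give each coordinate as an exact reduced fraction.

T1 shear: x ← x − 1/2·y: (-3, -1) → (-5/2, -1)
T2 shear: y ← y − 2·x: (-5/2, -1) → (-5/2, 4)
T3 shear: y ← y − 2·x: (-5/2, 4) → (-5/2, 9)

T(p) = (-5/2, 9)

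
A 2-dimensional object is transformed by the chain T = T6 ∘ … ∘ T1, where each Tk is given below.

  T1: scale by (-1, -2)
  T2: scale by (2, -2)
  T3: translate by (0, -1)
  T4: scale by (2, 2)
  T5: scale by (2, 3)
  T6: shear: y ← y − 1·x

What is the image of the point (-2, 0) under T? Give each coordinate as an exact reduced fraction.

T1 scale by (-1, -2): (-2, 0) → (2, 0)
T2 scale by (2, -2): (2, 0) → (4, 0)
T3 translate by (0, -1): (4, 0) → (4, -1)
T4 scale by (2, 2): (4, -1) → (8, -2)
T5 scale by (2, 3): (8, -2) → (16, -6)
T6 shear: y ← y − 1·x: (16, -6) → (16, -22)

T(p) = (16, -22)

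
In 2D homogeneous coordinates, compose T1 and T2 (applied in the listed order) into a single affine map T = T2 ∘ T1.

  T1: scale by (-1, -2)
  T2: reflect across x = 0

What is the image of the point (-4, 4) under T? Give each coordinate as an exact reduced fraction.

T1 scale by (-1, -2): (-4, 4) → (4, -8)
T2 reflect across x = 0: (4, -8) → (-4, -8)

T(p) = (-4, -8)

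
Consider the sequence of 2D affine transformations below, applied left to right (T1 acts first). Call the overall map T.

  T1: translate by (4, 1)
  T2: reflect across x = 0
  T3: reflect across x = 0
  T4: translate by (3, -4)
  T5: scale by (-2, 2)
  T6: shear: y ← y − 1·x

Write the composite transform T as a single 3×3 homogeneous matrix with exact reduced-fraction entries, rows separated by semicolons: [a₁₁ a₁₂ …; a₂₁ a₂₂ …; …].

T = [-2 0 -14; 2 2 8; 0 0 1]

T1 = [1 0 4; 0 1 1; 0 0 1]
T2·T1 = [-1 0 -4; 0 1 1; 0 0 1]
T3·…·T1 = [1 0 4; 0 1 1; 0 0 1]
T4·…·T1 = [1 0 7; 0 1 -3; 0 0 1]
T5·…·T1 = [-2 0 -14; 0 2 -6; 0 0 1]
T6·…·T1 = [-2 0 -14; 2 2 8; 0 0 1]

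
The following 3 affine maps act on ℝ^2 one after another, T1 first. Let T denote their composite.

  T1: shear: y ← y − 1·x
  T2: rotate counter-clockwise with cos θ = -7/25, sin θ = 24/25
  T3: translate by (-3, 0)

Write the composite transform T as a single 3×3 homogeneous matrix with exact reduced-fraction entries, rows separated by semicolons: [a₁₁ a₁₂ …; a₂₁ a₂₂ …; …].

T = [17/25 -24/25 -3; 31/25 -7/25 0; 0 0 1]

T1 = [1 0 0; -1 1 0; 0 0 1]
T2·T1 = [17/25 -24/25 0; 31/25 -7/25 0; 0 0 1]
T3·…·T1 = [17/25 -24/25 -3; 31/25 -7/25 0; 0 0 1]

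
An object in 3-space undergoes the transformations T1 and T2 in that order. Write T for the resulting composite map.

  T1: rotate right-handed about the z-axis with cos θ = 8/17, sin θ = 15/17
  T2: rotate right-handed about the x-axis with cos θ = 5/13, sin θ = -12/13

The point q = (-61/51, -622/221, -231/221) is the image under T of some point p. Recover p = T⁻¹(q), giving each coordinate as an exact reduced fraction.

p = (-2/3, 1, -3)

T1 = [8/17 -15/17 0 0; 15/17 8/17 0 0; 0 0 1 0; 0 0 0 1]
T2·T1 = [8/17 -15/17 0 0; 75/221 40/221 12/13 0; -180/221 -96/221 5/13 0; 0 0 0 1]
det M = 1; M⁻¹ = [8/17 75/221 -180/221 0; -15/17 40/221 -96/221 0; 0 12/13 5/13 0; 0 0 0 1]
M⁻¹ · (-61/51, -622/221, -231/221)ᵀ = (-2/3, 1, -3)ᵀ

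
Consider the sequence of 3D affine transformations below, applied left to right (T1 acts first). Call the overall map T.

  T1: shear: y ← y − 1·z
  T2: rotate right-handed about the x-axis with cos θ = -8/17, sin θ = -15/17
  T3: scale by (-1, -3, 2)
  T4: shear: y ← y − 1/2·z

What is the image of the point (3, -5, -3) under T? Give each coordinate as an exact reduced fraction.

T(p) = (-3, 33/17, 108/17)

T1 shear: y ← y − 1·z: (3, -5, -3) → (3, -2, -3)
T2 rotate right-handed about the x-axis with cos θ = -8/17, sin θ = -15/17: (3, -2, -3) → (3, -29/17, 54/17)
T3 scale by (-1, -3, 2): (3, -29/17, 54/17) → (-3, 87/17, 108/17)
T4 shear: y ← y − 1/2·z: (-3, 87/17, 108/17) → (-3, 33/17, 108/17)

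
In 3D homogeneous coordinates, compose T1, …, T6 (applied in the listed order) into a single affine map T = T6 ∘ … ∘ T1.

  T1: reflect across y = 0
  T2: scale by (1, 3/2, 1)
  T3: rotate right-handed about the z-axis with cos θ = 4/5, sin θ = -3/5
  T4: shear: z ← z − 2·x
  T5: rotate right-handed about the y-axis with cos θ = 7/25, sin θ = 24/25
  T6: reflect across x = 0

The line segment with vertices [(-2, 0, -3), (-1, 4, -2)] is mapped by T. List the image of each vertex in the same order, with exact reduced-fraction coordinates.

image vertices: (32/125, 6/5, 199/125), (-662/125, -21/5, 766/125)

T1 reflect across y = 0: (-2, 0, -3) → (-2, 0, -3); (-1, 4, -2) → (-1, -4, -2)
T2 scale by (1, 3/2, 1): (-2, 0, -3) → (-2, 0, -3); (-1, -4, -2) → (-1, -6, -2)
T3 rotate right-handed about the z-axis with cos θ = 4/5, sin θ = -3/5: (-2, 0, -3) → (-8/5, 6/5, -3); (-1, -6, -2) → (-22/5, -21/5, -2)
T4 shear: z ← z − 2·x: (-8/5, 6/5, -3) → (-8/5, 6/5, 1/5); (-22/5, -21/5, -2) → (-22/5, -21/5, 34/5)
T5 rotate right-handed about the y-axis with cos θ = 7/25, sin θ = 24/25: (-8/5, 6/5, 1/5) → (-32/125, 6/5, 199/125); (-22/5, -21/5, 34/5) → (662/125, -21/5, 766/125)
T6 reflect across x = 0: (-32/125, 6/5, 199/125) → (32/125, 6/5, 199/125); (662/125, -21/5, 766/125) → (-662/125, -21/5, 766/125)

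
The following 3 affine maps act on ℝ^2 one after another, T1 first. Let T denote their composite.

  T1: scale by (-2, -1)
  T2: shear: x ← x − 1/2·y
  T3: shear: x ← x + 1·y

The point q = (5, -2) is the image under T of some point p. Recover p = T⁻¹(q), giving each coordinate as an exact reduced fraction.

T1 = [-2 0 0; 0 -1 0; 0 0 1]
T2·T1 = [-2 1/2 0; 0 -1 0; 0 0 1]
T3·…·T1 = [-2 -1/2 0; 0 -1 0; 0 0 1]
det M = 2; M⁻¹ = [-1/2 1/4 0; 0 -1 0; 0 0 1]
M⁻¹ · (5, -2)ᵀ = (-3, 2)ᵀ

p = (-3, 2)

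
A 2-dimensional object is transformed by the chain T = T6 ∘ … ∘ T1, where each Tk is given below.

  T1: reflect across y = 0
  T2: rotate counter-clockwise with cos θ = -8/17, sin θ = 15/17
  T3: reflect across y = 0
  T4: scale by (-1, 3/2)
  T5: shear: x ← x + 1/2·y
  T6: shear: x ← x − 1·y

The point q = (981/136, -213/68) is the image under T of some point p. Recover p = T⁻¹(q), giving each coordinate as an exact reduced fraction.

T1 = [1 0 0; 0 -1 0; 0 0 1]
T2·T1 = [-8/17 15/17 0; 15/17 8/17 0; 0 0 1]
T3·…·T1 = [-8/17 15/17 0; -15/17 -8/17 0; 0 0 1]
T4·…·T1 = [8/17 -15/17 0; -45/34 -12/17 0; 0 0 1]
T5·…·T1 = [-13/68 -21/17 0; -45/34 -12/17 0; 0 0 1]
T6·…·T1 = [77/68 -9/17 0; -45/34 -12/17 0; 0 0 1]
det M = -3/2; M⁻¹ = [8/17 -6/17 0; -15/17 -77/102 0; 0 0 1]
M⁻¹ · (981/136, -213/68)ᵀ = (9/2, -4)ᵀ

p = (9/2, -4)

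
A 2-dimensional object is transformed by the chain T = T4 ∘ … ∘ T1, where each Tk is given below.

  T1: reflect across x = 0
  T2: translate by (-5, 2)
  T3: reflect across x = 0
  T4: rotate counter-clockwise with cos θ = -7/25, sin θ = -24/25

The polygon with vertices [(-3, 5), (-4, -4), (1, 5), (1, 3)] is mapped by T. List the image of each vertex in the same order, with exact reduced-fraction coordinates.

T1 reflect across x = 0: (-3, 5) → (3, 5); (-4, -4) → (4, -4); (1, 5) → (-1, 5); (1, 3) → (-1, 3)
T2 translate by (-5, 2): (3, 5) → (-2, 7); (4, -4) → (-1, -2); (-1, 5) → (-6, 7); (-1, 3) → (-6, 5)
T3 reflect across x = 0: (-2, 7) → (2, 7); (-1, -2) → (1, -2); (-6, 7) → (6, 7); (-6, 5) → (6, 5)
T4 rotate counter-clockwise with cos θ = -7/25, sin θ = -24/25: (2, 7) → (154/25, -97/25); (1, -2) → (-11/5, -2/5); (6, 7) → (126/25, -193/25); (6, 5) → (78/25, -179/25)

image vertices: (154/25, -97/25), (-11/5, -2/5), (126/25, -193/25), (78/25, -179/25)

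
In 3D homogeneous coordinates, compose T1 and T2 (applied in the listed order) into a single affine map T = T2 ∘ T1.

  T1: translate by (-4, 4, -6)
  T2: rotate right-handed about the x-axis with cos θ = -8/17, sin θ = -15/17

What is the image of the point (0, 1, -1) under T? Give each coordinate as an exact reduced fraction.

T(p) = (-4, -145/17, -19/17)

T1 translate by (-4, 4, -6): (0, 1, -1) → (-4, 5, -7)
T2 rotate right-handed about the x-axis with cos θ = -8/17, sin θ = -15/17: (-4, 5, -7) → (-4, -145/17, -19/17)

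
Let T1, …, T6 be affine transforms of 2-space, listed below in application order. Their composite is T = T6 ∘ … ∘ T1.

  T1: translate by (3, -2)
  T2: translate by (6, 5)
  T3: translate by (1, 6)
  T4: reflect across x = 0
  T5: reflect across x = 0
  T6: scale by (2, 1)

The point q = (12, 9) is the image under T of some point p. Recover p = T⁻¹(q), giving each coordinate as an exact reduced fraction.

T1 = [1 0 3; 0 1 -2; 0 0 1]
T2·T1 = [1 0 9; 0 1 3; 0 0 1]
T3·…·T1 = [1 0 10; 0 1 9; 0 0 1]
T4·…·T1 = [-1 0 -10; 0 1 9; 0 0 1]
T5·…·T1 = [1 0 10; 0 1 9; 0 0 1]
T6·…·T1 = [2 0 20; 0 1 9; 0 0 1]
det M = 2; M⁻¹ = [1/2 0 -10; 0 1 -9; 0 0 1]
M⁻¹ · (12, 9)ᵀ = (-4, 0)ᵀ

p = (-4, 0)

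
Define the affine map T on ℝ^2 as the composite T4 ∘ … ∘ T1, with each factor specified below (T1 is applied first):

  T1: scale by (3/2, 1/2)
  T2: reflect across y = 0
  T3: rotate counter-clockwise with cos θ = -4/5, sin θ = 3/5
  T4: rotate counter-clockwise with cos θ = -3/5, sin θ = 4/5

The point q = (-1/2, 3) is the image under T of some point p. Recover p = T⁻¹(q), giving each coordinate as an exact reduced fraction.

p = (-2, 1)

T1 = [3/2 0 0; 0 1/2 0; 0 0 1]
T2·T1 = [3/2 0 0; 0 -1/2 0; 0 0 1]
T3·…·T1 = [-6/5 3/10 0; 9/10 2/5 0; 0 0 1]
T4·…·T1 = [0 -1/2 0; -3/2 0 0; 0 0 1]
det M = -3/4; M⁻¹ = [0 -2/3 0; -2 0 0; 0 0 1]
M⁻¹ · (-1/2, 3)ᵀ = (-2, 1)ᵀ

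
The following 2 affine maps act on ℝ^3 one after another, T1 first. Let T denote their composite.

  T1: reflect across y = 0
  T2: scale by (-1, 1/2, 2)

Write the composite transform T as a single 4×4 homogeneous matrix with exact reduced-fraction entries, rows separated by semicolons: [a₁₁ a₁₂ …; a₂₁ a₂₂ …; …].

T1 = [1 0 0 0; 0 -1 0 0; 0 0 1 0; 0 0 0 1]
T2·T1 = [-1 0 0 0; 0 -1/2 0 0; 0 0 2 0; 0 0 0 1]

T = [-1 0 0 0; 0 -1/2 0 0; 0 0 2 0; 0 0 0 1]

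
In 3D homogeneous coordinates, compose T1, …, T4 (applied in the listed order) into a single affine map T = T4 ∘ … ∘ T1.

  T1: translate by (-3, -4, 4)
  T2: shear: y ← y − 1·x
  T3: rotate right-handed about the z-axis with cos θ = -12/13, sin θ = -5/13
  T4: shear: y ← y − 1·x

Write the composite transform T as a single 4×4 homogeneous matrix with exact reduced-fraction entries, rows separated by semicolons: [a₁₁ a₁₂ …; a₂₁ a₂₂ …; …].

T = [-17/13 5/13 0 31/13; 24/13 -17/13 0 -4/13; 0 0 1 4; 0 0 0 1]

T1 = [1 0 0 -3; 0 1 0 -4; 0 0 1 4; 0 0 0 1]
T2·T1 = [1 0 0 -3; -1 1 0 -1; 0 0 1 4; 0 0 0 1]
T3·…·T1 = [-17/13 5/13 0 31/13; 7/13 -12/13 0 27/13; 0 0 1 4; 0 0 0 1]
T4·…·T1 = [-17/13 5/13 0 31/13; 24/13 -17/13 0 -4/13; 0 0 1 4; 0 0 0 1]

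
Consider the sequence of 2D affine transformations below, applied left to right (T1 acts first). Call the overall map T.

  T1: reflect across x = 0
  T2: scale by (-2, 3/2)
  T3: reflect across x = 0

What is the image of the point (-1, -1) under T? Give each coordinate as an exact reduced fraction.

T1 reflect across x = 0: (-1, -1) → (1, -1)
T2 scale by (-2, 3/2): (1, -1) → (-2, -3/2)
T3 reflect across x = 0: (-2, -3/2) → (2, -3/2)

T(p) = (2, -3/2)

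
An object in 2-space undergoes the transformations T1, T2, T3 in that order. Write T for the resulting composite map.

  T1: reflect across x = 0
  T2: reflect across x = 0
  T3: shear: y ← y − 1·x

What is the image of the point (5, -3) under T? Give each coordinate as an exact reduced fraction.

T(p) = (5, -8)

T1 reflect across x = 0: (5, -3) → (-5, -3)
T2 reflect across x = 0: (-5, -3) → (5, -3)
T3 shear: y ← y − 1·x: (5, -3) → (5, -8)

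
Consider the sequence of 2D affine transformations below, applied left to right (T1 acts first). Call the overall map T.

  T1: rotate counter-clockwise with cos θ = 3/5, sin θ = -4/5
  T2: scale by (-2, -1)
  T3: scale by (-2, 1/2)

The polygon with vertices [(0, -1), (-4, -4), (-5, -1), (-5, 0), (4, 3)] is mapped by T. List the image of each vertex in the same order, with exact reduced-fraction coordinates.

image vertices: (-16/5, 3/10), (-112/5, -2/5), (-76/5, -17/10), (-12, -2), (96/5, 7/10)

T1 rotate counter-clockwise with cos θ = 3/5, sin θ = -4/5: (0, -1) → (-4/5, -3/5); (-4, -4) → (-28/5, 4/5); (-5, -1) → (-19/5, 17/5); (-5, 0) → (-3, 4); (4, 3) → (24/5, -7/5)
T2 scale by (-2, -1): (-4/5, -3/5) → (8/5, 3/5); (-28/5, 4/5) → (56/5, -4/5); (-19/5, 17/5) → (38/5, -17/5); (-3, 4) → (6, -4); (24/5, -7/5) → (-48/5, 7/5)
T3 scale by (-2, 1/2): (8/5, 3/5) → (-16/5, 3/10); (56/5, -4/5) → (-112/5, -2/5); (38/5, -17/5) → (-76/5, -17/10); (6, -4) → (-12, -2); (-48/5, 7/5) → (96/5, 7/10)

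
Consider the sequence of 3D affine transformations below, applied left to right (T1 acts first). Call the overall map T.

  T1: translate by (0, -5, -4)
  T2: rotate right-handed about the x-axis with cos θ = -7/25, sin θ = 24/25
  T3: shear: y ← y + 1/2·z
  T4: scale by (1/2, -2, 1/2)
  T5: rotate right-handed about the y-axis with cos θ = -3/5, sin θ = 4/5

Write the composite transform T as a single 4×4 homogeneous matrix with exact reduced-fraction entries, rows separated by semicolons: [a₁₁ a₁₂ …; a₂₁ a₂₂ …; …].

T1 = [1 0 0 0; 0 1 0 -5; 0 0 1 -4; 0 0 0 1]
T2·T1 = [1 0 0 0; 0 -7/25 -24/25 131/25; 0 24/25 -7/25 -92/25; 0 0 0 1]
T3·…·T1 = [1 0 0 0; 0 1/5 -11/10 17/5; 0 24/25 -7/25 -92/25; 0 0 0 1]
T4·…·T1 = [1/2 0 0 0; 0 -2/5 11/5 -34/5; 0 12/25 -7/50 -46/25; 0 0 0 1]
T5·…·T1 = [-3/10 48/125 -14/125 -184/125; 0 -2/5 11/5 -34/5; -2/5 -36/125 21/250 138/125; 0 0 0 1]

T = [-3/10 48/125 -14/125 -184/125; 0 -2/5 11/5 -34/5; -2/5 -36/125 21/250 138/125; 0 0 0 1]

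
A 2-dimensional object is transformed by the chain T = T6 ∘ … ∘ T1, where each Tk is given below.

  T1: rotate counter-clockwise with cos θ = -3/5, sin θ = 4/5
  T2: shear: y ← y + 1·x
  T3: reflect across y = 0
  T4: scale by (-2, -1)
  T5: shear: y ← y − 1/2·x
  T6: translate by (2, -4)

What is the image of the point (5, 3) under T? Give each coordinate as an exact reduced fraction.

T1 rotate counter-clockwise with cos θ = -3/5, sin θ = 4/5: (5, 3) → (-27/5, 11/5)
T2 shear: y ← y + 1·x: (-27/5, 11/5) → (-27/5, -16/5)
T3 reflect across y = 0: (-27/5, -16/5) → (-27/5, 16/5)
T4 scale by (-2, -1): (-27/5, 16/5) → (54/5, -16/5)
T5 shear: y ← y − 1/2·x: (54/5, -16/5) → (54/5, -43/5)
T6 translate by (2, -4): (54/5, -43/5) → (64/5, -63/5)

T(p) = (64/5, -63/5)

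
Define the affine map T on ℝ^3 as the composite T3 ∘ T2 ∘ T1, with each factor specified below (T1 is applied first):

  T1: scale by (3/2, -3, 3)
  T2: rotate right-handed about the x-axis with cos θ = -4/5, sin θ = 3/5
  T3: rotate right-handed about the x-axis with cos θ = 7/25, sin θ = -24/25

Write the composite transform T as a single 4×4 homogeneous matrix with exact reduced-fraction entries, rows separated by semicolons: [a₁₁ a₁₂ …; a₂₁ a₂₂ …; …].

T = [3/2 0 0 0; 0 -132/125 -351/125 0; 0 -351/125 132/125 0; 0 0 0 1]

T1 = [3/2 0 0 0; 0 -3 0 0; 0 0 3 0; 0 0 0 1]
T2·T1 = [3/2 0 0 0; 0 12/5 -9/5 0; 0 -9/5 -12/5 0; 0 0 0 1]
T3·…·T1 = [3/2 0 0 0; 0 -132/125 -351/125 0; 0 -351/125 132/125 0; 0 0 0 1]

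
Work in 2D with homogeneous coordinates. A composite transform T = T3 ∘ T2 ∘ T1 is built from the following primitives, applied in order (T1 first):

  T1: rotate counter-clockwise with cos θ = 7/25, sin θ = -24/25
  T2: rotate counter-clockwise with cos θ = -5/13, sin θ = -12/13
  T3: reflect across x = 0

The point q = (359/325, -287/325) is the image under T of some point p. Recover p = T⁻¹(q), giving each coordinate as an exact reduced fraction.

T1 = [7/25 24/25 0; -24/25 7/25 0; 0 0 1]
T2·T1 = [-323/325 -36/325 0; 36/325 -323/325 0; 0 0 1]
T3·…·T1 = [323/325 36/325 0; 36/325 -323/325 0; 0 0 1]
det M = -1; M⁻¹ = [323/325 36/325 0; 36/325 -323/325 0; 0 0 1]
M⁻¹ · (359/325, -287/325)ᵀ = (1, 1)ᵀ

p = (1, 1)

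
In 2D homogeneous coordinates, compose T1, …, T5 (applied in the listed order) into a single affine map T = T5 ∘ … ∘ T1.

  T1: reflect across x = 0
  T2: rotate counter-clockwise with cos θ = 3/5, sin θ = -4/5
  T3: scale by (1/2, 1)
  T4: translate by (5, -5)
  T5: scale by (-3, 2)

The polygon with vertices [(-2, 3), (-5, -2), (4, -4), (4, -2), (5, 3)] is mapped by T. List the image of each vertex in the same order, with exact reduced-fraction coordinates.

image vertices: (-102/5, -48/5), (-171/10, -102/5), (-33/5, -42/5), (-9, -6), (-141/10, 8/5)

T1 reflect across x = 0: (-2, 3) → (2, 3); (-5, -2) → (5, -2); (4, -4) → (-4, -4); (4, -2) → (-4, -2); (5, 3) → (-5, 3)
T2 rotate counter-clockwise with cos θ = 3/5, sin θ = -4/5: (2, 3) → (18/5, 1/5); (5, -2) → (7/5, -26/5); (-4, -4) → (-28/5, 4/5); (-4, -2) → (-4, 2); (-5, 3) → (-3/5, 29/5)
T3 scale by (1/2, 1): (18/5, 1/5) → (9/5, 1/5); (7/5, -26/5) → (7/10, -26/5); (-28/5, 4/5) → (-14/5, 4/5); (-4, 2) → (-2, 2); (-3/5, 29/5) → (-3/10, 29/5)
T4 translate by (5, -5): (9/5, 1/5) → (34/5, -24/5); (7/10, -26/5) → (57/10, -51/5); (-14/5, 4/5) → (11/5, -21/5); (-2, 2) → (3, -3); (-3/10, 29/5) → (47/10, 4/5)
T5 scale by (-3, 2): (34/5, -24/5) → (-102/5, -48/5); (57/10, -51/5) → (-171/10, -102/5); (11/5, -21/5) → (-33/5, -42/5); (3, -3) → (-9, -6); (47/10, 4/5) → (-141/10, 8/5)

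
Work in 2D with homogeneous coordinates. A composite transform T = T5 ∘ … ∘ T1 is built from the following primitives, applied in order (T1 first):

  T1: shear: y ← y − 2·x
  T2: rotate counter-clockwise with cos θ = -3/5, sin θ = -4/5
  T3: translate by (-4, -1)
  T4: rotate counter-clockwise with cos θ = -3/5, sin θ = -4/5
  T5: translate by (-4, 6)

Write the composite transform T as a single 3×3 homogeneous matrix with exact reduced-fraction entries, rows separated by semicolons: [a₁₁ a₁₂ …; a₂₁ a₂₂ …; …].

T1 = [1 0 0; -2 1 0; 0 0 1]
T2·T1 = [-11/5 4/5 0; 2/5 -3/5 0; 0 0 1]
T3·…·T1 = [-11/5 4/5 -4; 2/5 -3/5 -1; 0 0 1]
T4·…·T1 = [41/25 -24/25 8/5; 38/25 -7/25 19/5; 0 0 1]
T5·…·T1 = [41/25 -24/25 -12/5; 38/25 -7/25 49/5; 0 0 1]

T = [41/25 -24/25 -12/5; 38/25 -7/25 49/5; 0 0 1]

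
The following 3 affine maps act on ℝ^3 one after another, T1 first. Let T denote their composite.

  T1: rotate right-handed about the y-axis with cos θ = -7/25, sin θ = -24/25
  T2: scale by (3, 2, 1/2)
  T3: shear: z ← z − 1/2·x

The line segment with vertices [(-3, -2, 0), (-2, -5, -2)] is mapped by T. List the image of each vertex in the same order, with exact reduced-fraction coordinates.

image vertices: (63/25, -4, -27/10), (186/25, -10, -22/5)

T1 rotate right-handed about the y-axis with cos θ = -7/25, sin θ = -24/25: (-3, -2, 0) → (21/25, -2, -72/25); (-2, -5, -2) → (62/25, -5, -34/25)
T2 scale by (3, 2, 1/2): (21/25, -2, -72/25) → (63/25, -4, -36/25); (62/25, -5, -34/25) → (186/25, -10, -17/25)
T3 shear: z ← z − 1/2·x: (63/25, -4, -36/25) → (63/25, -4, -27/10); (186/25, -10, -17/25) → (186/25, -10, -22/5)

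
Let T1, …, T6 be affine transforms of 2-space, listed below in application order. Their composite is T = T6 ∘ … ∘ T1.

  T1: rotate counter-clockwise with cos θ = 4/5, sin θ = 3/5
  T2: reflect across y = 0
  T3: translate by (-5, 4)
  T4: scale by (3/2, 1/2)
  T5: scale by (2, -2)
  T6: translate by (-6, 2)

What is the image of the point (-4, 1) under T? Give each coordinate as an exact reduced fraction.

T(p) = (-162/5, -18/5)

T1 rotate counter-clockwise with cos θ = 4/5, sin θ = 3/5: (-4, 1) → (-19/5, -8/5)
T2 reflect across y = 0: (-19/5, -8/5) → (-19/5, 8/5)
T3 translate by (-5, 4): (-19/5, 8/5) → (-44/5, 28/5)
T4 scale by (3/2, 1/2): (-44/5, 28/5) → (-66/5, 14/5)
T5 scale by (2, -2): (-66/5, 14/5) → (-132/5, -28/5)
T6 translate by (-6, 2): (-132/5, -28/5) → (-162/5, -18/5)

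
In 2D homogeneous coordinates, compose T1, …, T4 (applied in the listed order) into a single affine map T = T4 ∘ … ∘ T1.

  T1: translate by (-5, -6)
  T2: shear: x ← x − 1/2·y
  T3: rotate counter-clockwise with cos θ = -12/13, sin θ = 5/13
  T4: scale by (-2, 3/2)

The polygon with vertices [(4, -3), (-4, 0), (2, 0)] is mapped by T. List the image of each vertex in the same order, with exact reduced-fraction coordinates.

T1 translate by (-5, -6): (4, -3) → (-1, -9); (-4, 0) → (-9, -6); (2, 0) → (-3, -6)
T2 shear: x ← x − 1/2·y: (-1, -9) → (7/2, -9); (-9, -6) → (-6, -6); (-3, -6) → (0, -6)
T3 rotate counter-clockwise with cos θ = -12/13, sin θ = 5/13: (7/2, -9) → (3/13, 251/26); (-6, -6) → (102/13, 42/13); (0, -6) → (30/13, 72/13)
T4 scale by (-2, 3/2): (3/13, 251/26) → (-6/13, 753/52); (102/13, 42/13) → (-204/13, 63/13); (30/13, 72/13) → (-60/13, 108/13)

image vertices: (-6/13, 753/52), (-204/13, 63/13), (-60/13, 108/13)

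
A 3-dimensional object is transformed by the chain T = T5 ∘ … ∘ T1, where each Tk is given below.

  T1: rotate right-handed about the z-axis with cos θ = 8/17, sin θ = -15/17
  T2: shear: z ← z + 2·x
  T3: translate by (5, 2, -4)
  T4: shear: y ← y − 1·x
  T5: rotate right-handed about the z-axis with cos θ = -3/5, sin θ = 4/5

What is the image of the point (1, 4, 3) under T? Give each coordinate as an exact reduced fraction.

T1 rotate right-handed about the z-axis with cos θ = 8/17, sin θ = -15/17: (1, 4, 3) → (4, 1, 3)
T2 shear: z ← z + 2·x: (4, 1, 3) → (4, 1, 11)
T3 translate by (5, 2, -4): (4, 1, 11) → (9, 3, 7)
T4 shear: y ← y − 1·x: (9, 3, 7) → (9, -6, 7)
T5 rotate right-handed about the z-axis with cos θ = -3/5, sin θ = 4/5: (9, -6, 7) → (-3/5, 54/5, 7)

T(p) = (-3/5, 54/5, 7)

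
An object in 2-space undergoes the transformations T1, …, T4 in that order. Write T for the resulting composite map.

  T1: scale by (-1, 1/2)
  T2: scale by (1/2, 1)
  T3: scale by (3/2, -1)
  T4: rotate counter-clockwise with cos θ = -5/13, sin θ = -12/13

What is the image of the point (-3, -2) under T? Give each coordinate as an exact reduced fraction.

T(p) = (3/52, -32/13)

T1 scale by (-1, 1/2): (-3, -2) → (3, -1)
T2 scale by (1/2, 1): (3, -1) → (3/2, -1)
T3 scale by (3/2, -1): (3/2, -1) → (9/4, 1)
T4 rotate counter-clockwise with cos θ = -5/13, sin θ = -12/13: (9/4, 1) → (3/52, -32/13)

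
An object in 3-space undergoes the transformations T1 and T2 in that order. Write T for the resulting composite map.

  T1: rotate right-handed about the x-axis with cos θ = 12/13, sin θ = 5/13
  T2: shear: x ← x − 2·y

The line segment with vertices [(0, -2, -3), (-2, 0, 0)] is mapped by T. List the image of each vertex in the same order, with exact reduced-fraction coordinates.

T1 rotate right-handed about the x-axis with cos θ = 12/13, sin θ = 5/13: (0, -2, -3) → (0, -9/13, -46/13); (-2, 0, 0) → (-2, 0, 0)
T2 shear: x ← x − 2·y: (0, -9/13, -46/13) → (18/13, -9/13, -46/13); (-2, 0, 0) → (-2, 0, 0)

image vertices: (18/13, -9/13, -46/13), (-2, 0, 0)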